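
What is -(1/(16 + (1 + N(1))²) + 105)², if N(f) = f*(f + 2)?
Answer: -11296321/1024 ≈ -11032.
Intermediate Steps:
N(f) = f*(2 + f)
-(1/(16 + (1 + N(1))²) + 105)² = -(1/(16 + (1 + 1*(2 + 1))²) + 105)² = -(1/(16 + (1 + 1*3)²) + 105)² = -(1/(16 + (1 + 3)²) + 105)² = -(1/(16 + 4²) + 105)² = -(1/(16 + 16) + 105)² = -(1/32 + 105)² = -(3361/32)² = -1*11296321/1024 = -11296321/1024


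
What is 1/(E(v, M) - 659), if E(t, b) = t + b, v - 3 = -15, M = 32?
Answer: -1/639 ≈ -0.0015649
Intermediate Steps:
v = -12 (v = 3 - 15 = -12)
E(t, b) = b + t
1/(E(v, M) - 659) = 1/((32 - 12) - 659) = 1/(20 - 659) = 1/(-639) = -1/639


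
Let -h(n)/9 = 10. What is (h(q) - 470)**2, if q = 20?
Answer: 313600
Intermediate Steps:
h(n) = -90 (h(n) = -9*10 = -90)
(h(q) - 470)**2 = (-90 - 470)**2 = (-560)**2 = 313600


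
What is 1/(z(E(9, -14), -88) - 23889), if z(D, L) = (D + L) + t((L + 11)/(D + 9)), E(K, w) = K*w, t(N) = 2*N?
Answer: -117/2819897 ≈ -4.1491e-5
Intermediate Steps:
z(D, L) = D + L + 2*(11 + L)/(9 + D) (z(D, L) = (D + L) + 2*((L + 11)/(D + 9)) = (D + L) + 2*((11 + L)/(9 + D)) = (D + L) + 2*(11 + L)/(9 + D) = D + L + 2*(11 + L)/(9 + D))
1/(z(E(9, -14), -88) - 23889) = 1/((22 + 2*(-88) + (9 + 9*(-14))*(9*(-14) - 88))/(9 + 9*(-14)) - 23889) = 1/((22 - 176 + (9 - 126)*(-126 - 88))/(9 - 126) - 23889) = 1/((22 - 176 - 117*(-214))/(-117) - 23889) = 1/(-(22 - 176 + 25038)/117 - 23889) = 1/(-1/117*24884 - 23889) = 1/(-24884/117 - 23889) = 1/(-2819897/117) = -117/2819897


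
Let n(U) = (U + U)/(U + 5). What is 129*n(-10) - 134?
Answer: 382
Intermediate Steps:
n(U) = 2*U/(5 + U) (n(U) = (2*U)/(5 + U) = 2*U/(5 + U))
129*n(-10) - 134 = 129*(2*(-10)/(5 - 10)) - 134 = 129*(2*(-10)/(-5)) - 134 = 129*(2*(-10)*(-1/5)) - 134 = 129*4 - 134 = 516 - 134 = 382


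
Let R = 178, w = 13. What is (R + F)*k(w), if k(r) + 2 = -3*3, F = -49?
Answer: -1419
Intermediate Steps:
k(r) = -11 (k(r) = -2 - 3*3 = -2 - 9 = -11)
(R + F)*k(w) = (178 - 49)*(-11) = 129*(-11) = -1419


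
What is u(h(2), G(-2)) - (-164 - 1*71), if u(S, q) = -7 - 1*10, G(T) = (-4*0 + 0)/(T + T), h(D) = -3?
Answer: 218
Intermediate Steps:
G(T) = 0 (G(T) = (0 + 0)/((2*T)) = 0*(1/(2*T)) = 0)
u(S, q) = -17 (u(S, q) = -7 - 10 = -17)
u(h(2), G(-2)) - (-164 - 1*71) = -17 - (-164 - 1*71) = -17 - (-164 - 71) = -17 - 1*(-235) = -17 + 235 = 218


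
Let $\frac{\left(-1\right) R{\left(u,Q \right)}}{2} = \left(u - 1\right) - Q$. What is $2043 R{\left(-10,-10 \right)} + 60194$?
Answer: $64280$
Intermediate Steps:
$R{\left(u,Q \right)} = 2 - 2 u + 2 Q$ ($R{\left(u,Q \right)} = - 2 \left(\left(u - 1\right) - Q\right) = - 2 \left(\left(-1 + u\right) - Q\right) = - 2 \left(-1 + u - Q\right) = 2 - 2 u + 2 Q$)
$2043 R{\left(-10,-10 \right)} + 60194 = 2043 \left(2 - -20 + 2 \left(-10\right)\right) + 60194 = 2043 \left(2 + 20 - 20\right) + 60194 = 2043 \cdot 2 + 60194 = 4086 + 60194 = 64280$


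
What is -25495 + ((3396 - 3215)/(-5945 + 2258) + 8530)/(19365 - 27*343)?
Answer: -949745206831/37253448 ≈ -25494.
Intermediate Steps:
-25495 + ((3396 - 3215)/(-5945 + 2258) + 8530)/(19365 - 27*343) = -25495 + (181/(-3687) + 8530)/(19365 - 9261) = -25495 + (181*(-1/3687) + 8530)/10104 = -25495 + (-181/3687 + 8530)*(1/10104) = -25495 + (31449929/3687)*(1/10104) = -25495 + 31449929/37253448 = -949745206831/37253448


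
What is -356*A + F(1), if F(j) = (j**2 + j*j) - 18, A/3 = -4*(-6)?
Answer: -25648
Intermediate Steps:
A = 72 (A = 3*(-4*(-6)) = 3*24 = 72)
F(j) = -18 + 2*j**2 (F(j) = (j**2 + j**2) - 18 = 2*j**2 - 18 = -18 + 2*j**2)
-356*A + F(1) = -356*72 + (-18 + 2*1**2) = -25632 + (-18 + 2*1) = -25632 + (-18 + 2) = -25632 - 16 = -25648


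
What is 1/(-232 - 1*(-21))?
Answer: -1/211 ≈ -0.0047393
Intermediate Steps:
1/(-232 - 1*(-21)) = 1/(-232 + 21) = 1/(-211) = -1/211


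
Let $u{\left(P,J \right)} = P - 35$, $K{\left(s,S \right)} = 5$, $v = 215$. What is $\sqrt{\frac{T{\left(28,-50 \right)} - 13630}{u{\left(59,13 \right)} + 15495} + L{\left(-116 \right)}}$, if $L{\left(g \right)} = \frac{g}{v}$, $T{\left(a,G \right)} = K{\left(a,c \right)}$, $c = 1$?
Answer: $\frac{i \sqrt{15780642347715}}{3336585} \approx 1.1906 i$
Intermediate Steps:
$u{\left(P,J \right)} = -35 + P$
$T{\left(a,G \right)} = 5$
$L{\left(g \right)} = \frac{g}{215}$
$\sqrt{\frac{T{\left(28,-50 \right)} - 13630}{u{\left(59,13 \right)} + 15495} + L{\left(-116 \right)}} = \sqrt{\frac{5 - 13630}{\left(-35 + 59\right) + 15495} + \frac{1}{215} \left(-116\right)} = \sqrt{- \frac{13625}{24 + 15495} - \frac{116}{215}} = \sqrt{- \frac{13625}{15519} - \frac{116}{215}} = \sqrt{- \frac{4729579}{3336585}} = \frac{i \sqrt{15780642347715}}{3336585}$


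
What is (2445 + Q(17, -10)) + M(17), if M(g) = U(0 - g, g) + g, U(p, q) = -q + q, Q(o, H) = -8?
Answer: 2454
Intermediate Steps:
U(p, q) = 0
M(g) = g (M(g) = 0 + g = g)
(2445 + Q(17, -10)) + M(17) = (2445 - 8) + 17 = 2437 + 17 = 2454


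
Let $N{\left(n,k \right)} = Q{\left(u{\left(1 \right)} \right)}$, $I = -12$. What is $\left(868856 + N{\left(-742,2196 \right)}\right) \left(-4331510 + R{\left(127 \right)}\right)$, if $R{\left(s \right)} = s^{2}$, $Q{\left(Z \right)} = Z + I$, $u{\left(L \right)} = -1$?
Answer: $-3749388574183$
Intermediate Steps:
$Q{\left(Z \right)} = -12 + Z$ ($Q{\left(Z \right)} = Z - 12 = -12 + Z$)
$N{\left(n,k \right)} = -13$ ($N{\left(n,k \right)} = -12 - 1 = -13$)
$\left(868856 + N{\left(-742,2196 \right)}\right) \left(-4331510 + R{\left(127 \right)}\right) = \left(868856 - 13\right) \left(-4331510 + 127^{2}\right) = 868843 \left(-4331510 + 16129\right) = 868843 \left(-4315381\right) = -3749388574183$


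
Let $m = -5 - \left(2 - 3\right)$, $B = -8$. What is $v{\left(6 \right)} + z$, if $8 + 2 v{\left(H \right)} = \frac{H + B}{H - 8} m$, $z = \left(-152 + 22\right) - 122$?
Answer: $-258$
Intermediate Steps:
$m = -4$ ($m = -5 - -1 = -5 + 1 = -4$)
$z = -252$ ($z = -130 - 122 = -252$)
$v{\left(H \right)} = -6$ ($v{\left(H \right)} = -4 + \frac{\frac{H - 8}{H - 8} \left(-4\right)}{2} = -4 + \frac{\frac{-8 + H}{-8 + H} \left(-4\right)}{2} = -4 + \frac{1 \left(-4\right)}{2} = -4 + \frac{1}{2} \left(-4\right) = -4 - 2 = -6$)
$v{\left(6 \right)} + z = -6 - 252 = -258$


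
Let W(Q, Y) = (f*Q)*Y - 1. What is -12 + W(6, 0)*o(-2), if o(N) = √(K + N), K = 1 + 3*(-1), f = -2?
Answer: -12 - 2*I ≈ -12.0 - 2.0*I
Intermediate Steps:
K = -2 (K = 1 - 3 = -2)
W(Q, Y) = -1 - 2*Q*Y (W(Q, Y) = (-2*Q)*Y - 1 = -2*Q*Y - 1 = -1 - 2*Q*Y)
o(N) = √(-2 + N)
-12 + W(6, 0)*o(-2) = -12 + (-1 - 2*6*0)*√(-2 - 2) = -12 + (-1 + 0)*√(-4) = -12 - 2*I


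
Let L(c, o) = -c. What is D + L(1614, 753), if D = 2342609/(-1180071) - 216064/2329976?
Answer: -555433260799709/343692138537 ≈ -1616.1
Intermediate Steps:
D = -714149200991/343692138537 (D = 2342609*(-1/1180071) - 216064*1/2329976 = -2342609/1180071 - 27008/291247 = -714149200991/343692138537 ≈ -2.0779)
D + L(1614, 753) = -714149200991/343692138537 - 1*1614 = -714149200991/343692138537 - 1614 = -555433260799709/343692138537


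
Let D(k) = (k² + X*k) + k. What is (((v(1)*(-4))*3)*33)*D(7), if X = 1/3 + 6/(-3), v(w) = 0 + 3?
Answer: -52668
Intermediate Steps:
v(w) = 3
X = -5/3 (X = 1*(⅓) + 6*(-⅓) = ⅓ - 2 = -5/3 ≈ -1.6667)
D(k) = k² - 2*k/3 (D(k) = (k² - 5*k/3) + k = k² - 2*k/3)
(((v(1)*(-4))*3)*33)*D(7) = (((3*(-4))*3)*33)*((⅓)*7*(-2 + 3*7)) = (-12*3*33)*((⅓)*7*(-2 + 21)) = (-36*33)*((⅓)*7*19) = -1188*133/3 = -52668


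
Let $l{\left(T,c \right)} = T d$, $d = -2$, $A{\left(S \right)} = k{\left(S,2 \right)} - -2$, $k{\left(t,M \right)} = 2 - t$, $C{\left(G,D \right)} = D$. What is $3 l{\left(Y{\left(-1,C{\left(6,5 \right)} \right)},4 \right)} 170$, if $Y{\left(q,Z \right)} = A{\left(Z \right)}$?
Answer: $1020$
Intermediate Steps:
$A{\left(S \right)} = 4 - S$ ($A{\left(S \right)} = \left(2 - S\right) - -2 = \left(2 - S\right) + 2 = 4 - S$)
$Y{\left(q,Z \right)} = 4 - Z$
$l{\left(T,c \right)} = - 2 T$ ($l{\left(T,c \right)} = T \left(-2\right) = - 2 T$)
$3 l{\left(Y{\left(-1,C{\left(6,5 \right)} \right)},4 \right)} 170 = 3 \left(- 2 \left(4 - 5\right)\right) 170 = 3 \left(\left(-2\right) \left(-1\right)\right) 170 = 3 \cdot 2 \cdot 170 = 6 \cdot 170 = 1020$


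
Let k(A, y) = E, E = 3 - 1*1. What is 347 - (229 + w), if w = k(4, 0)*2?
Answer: 114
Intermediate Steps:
E = 2 (E = 3 - 1 = 2)
k(A, y) = 2
w = 4 (w = 2*2 = 4)
347 - (229 + w) = 347 - (229 + 4) = 347 - 1*233 = 347 - 233 = 114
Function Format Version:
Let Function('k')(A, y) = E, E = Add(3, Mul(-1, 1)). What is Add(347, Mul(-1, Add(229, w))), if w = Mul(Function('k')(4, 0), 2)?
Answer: 114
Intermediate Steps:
E = 2 (E = Add(3, -1) = 2)
Function('k')(A, y) = 2
w = 4 (w = Mul(2, 2) = 4)
Add(347, Mul(-1, Add(229, w))) = Add(347, Mul(-1, Add(229, 4))) = Add(347, Mul(-1, 233)) = Add(347, -233) = 114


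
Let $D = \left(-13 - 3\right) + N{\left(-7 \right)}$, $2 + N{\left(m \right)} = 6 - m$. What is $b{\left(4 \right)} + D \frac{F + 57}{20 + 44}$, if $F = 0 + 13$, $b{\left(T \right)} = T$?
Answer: $- \frac{47}{32} \approx -1.4688$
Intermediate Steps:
$F = 13$
$N{\left(m \right)} = 4 - m$ ($N{\left(m \right)} = -2 - \left(-6 + m\right) = 4 - m$)
$D = -5$ ($D = \left(-13 - 3\right) + \left(4 - -7\right) = \left(-13 - 3\right) + \left(4 + 7\right) = -16 + 11 = -5$)
$b{\left(4 \right)} + D \frac{F + 57}{20 + 44} = 4 - 5 \frac{13 + 57}{20 + 44} = 4 - 5 \cdot \frac{70}{64} = 4 - 5 \cdot 70 \cdot \frac{1}{64} = 4 - \frac{175}{32} = - \frac{47}{32}$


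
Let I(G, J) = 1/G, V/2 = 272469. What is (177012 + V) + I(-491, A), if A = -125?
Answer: 354477449/491 ≈ 7.2195e+5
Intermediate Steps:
V = 544938 (V = 2*272469 = 544938)
(177012 + V) + I(-491, A) = (177012 + 544938) + 1/(-491) = 721950 - 1/491 = 354477449/491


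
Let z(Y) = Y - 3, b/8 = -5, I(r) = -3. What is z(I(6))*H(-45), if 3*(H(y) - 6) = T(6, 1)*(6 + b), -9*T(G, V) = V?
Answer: -392/9 ≈ -43.556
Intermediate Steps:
T(G, V) = -V/9
b = -40 (b = 8*(-5) = -40)
z(Y) = -3 + Y
H(y) = 196/27 (H(y) = 6 + ((-⅑*1)*(6 - 40))/3 = 6 + (-⅑*(-34))/3 = 6 + (⅓)*(34/9) = 6 + 34/27 = 196/27)
z(I(6))*H(-45) = (-3 - 3)*(196/27) = -6*196/27 = -392/9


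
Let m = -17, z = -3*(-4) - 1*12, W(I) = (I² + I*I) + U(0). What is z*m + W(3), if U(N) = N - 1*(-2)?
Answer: 20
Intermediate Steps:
U(N) = 2 + N (U(N) = N + 2 = 2 + N)
W(I) = 2 + 2*I² (W(I) = (I² + I*I) + (2 + 0) = (I² + I²) + 2 = 2*I² + 2 = 2 + 2*I²)
z = 0 (z = 12 - 12 = 0)
z*m + W(3) = 0*(-17) + (2 + 2*3²) = 0 + (2 + 2*9) = 0 + (2 + 18) = 0 + 20 = 20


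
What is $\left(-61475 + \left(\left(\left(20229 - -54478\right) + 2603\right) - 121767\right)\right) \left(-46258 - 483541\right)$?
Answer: $56122667668$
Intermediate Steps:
$\left(-61475 + \left(\left(\left(20229 - -54478\right) + 2603\right) - 121767\right)\right) \left(-46258 - 483541\right) = \left(-61475 + \left(\left(\left(20229 + 54478\right) + 2603\right) - 121767\right)\right) \left(-529799\right) = \left(-61475 + \left(\left(74707 + 2603\right) - 121767\right)\right) \left(-529799\right) = \left(-61475 + \left(77310 - 121767\right)\right) \left(-529799\right) = \left(-61475 - 44457\right) \left(-529799\right) = \left(-105932\right) \left(-529799\right) = 56122667668$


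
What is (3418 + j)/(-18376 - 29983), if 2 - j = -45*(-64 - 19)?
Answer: 315/48359 ≈ 0.0065138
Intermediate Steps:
j = -3733 (j = 2 - (-45)*(-64 - 19) = 2 - (-45)*(-83) = 2 - 1*3735 = 2 - 3735 = -3733)
(3418 + j)/(-18376 - 29983) = (3418 - 3733)/(-18376 - 29983) = -315/(-48359) = -315*(-1/48359) = 315/48359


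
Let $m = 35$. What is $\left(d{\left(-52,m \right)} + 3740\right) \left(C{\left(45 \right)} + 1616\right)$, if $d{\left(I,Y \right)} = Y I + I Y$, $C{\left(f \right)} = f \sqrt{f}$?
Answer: $161600 + 13500 \sqrt{5} \approx 1.9179 \cdot 10^{5}$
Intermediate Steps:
$C{\left(f \right)} = f^{\frac{3}{2}}$
$d{\left(I,Y \right)} = 2 I Y$ ($d{\left(I,Y \right)} = I Y + I Y = 2 I Y$)
$\left(d{\left(-52,m \right)} + 3740\right) \left(C{\left(45 \right)} + 1616\right) = \left(2 \left(-52\right) 35 + 3740\right) \left(45^{\frac{3}{2}} + 1616\right) = \left(-3640 + 3740\right) \left(135 \sqrt{5} + 1616\right) = 100 \left(1616 + 135 \sqrt{5}\right) = 161600 + 13500 \sqrt{5}$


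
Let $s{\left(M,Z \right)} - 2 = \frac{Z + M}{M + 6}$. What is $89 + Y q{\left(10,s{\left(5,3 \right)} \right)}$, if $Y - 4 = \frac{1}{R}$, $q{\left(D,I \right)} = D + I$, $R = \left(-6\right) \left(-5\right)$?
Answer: $\frac{421}{3} \approx 140.33$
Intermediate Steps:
$R = 30$
$s{\left(M,Z \right)} = 2 + \frac{M + Z}{6 + M}$ ($s{\left(M,Z \right)} = 2 + \frac{Z + M}{M + 6} = 2 + \frac{M + Z}{6 + M}$)
$Y = \frac{121}{30}$ ($Y = 4 + \frac{1}{30} = \frac{121}{30} \approx 4.0333$)
$89 + Y q{\left(10,s{\left(5,3 \right)} \right)} = 89 + \frac{121 \left(10 + \frac{12 + 3 + 3 \cdot 5}{6 + 5}\right)}{30} = 89 + \frac{121 \left(10 + \frac{12 + 3 + 15}{11}\right)}{30} = 89 + \frac{121 \left(10 + \frac{1}{11} \cdot 30\right)}{30} = 89 + \frac{121 \left(10 + \frac{30}{11}\right)}{30} = 89 + \frac{121}{30} \cdot \frac{140}{11} = 89 + \frac{154}{3} = \frac{421}{3}$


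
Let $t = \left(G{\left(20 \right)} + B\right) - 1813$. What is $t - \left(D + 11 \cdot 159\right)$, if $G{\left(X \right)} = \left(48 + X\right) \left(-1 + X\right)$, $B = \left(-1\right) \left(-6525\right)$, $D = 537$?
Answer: $3718$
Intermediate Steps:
$B = 6525$
$G{\left(X \right)} = \left(-1 + X\right) \left(48 + X\right)$
$t = 6004$ ($t = \left(\left(-48 + 20^{2} + 47 \cdot 20\right) + 6525\right) - 1813 = \left(\left(-48 + 400 + 940\right) + 6525\right) - 1813 = \left(1292 + 6525\right) - 1813 = 7817 - 1813 = 6004$)
$t - \left(D + 11 \cdot 159\right) = 6004 - \left(537 + 11 \cdot 159\right) = 6004 - \left(537 + 1749\right) = 6004 - 2286 = 3718$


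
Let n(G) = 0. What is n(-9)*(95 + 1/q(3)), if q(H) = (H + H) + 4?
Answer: 0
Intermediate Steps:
q(H) = 4 + 2*H (q(H) = 2*H + 4 = 4 + 2*H)
n(-9)*(95 + 1/q(3)) = 0*(95 + 1/(4 + 2*3)) = 0*(95 + 1/(4 + 6)) = 0*(95 + 1/10) = 0*(95 + ⅒) = 0*(951/10) = 0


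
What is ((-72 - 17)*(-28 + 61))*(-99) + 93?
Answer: 290856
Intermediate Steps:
((-72 - 17)*(-28 + 61))*(-99) + 93 = -89*33*(-99) + 93 = -2937*(-99) + 93 = 290763 + 93 = 290856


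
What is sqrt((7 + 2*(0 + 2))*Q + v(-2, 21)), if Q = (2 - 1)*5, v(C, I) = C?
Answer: sqrt(53) ≈ 7.2801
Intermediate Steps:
Q = 5 (Q = 1*5 = 5)
sqrt((7 + 2*(0 + 2))*Q + v(-2, 21)) = sqrt((7 + 2*(0 + 2))*5 - 2) = sqrt((7 + 2*2)*5 - 2) = sqrt((7 + 4)*5 - 2) = sqrt(11*5 - 2) = sqrt(55 - 2) = sqrt(53)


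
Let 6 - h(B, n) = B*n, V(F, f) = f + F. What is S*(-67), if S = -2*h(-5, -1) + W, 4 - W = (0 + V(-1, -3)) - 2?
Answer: -536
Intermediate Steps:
V(F, f) = F + f
W = 10 (W = 4 - ((0 + (-1 - 3)) - 2) = 4 - ((0 - 4) - 2) = 4 - (-4 - 2) = 4 - 1*(-6) = 4 + 6 = 10)
h(B, n) = 6 - B*n
S = 8 (S = -2*(6 - 1*(-5)*(-1)) + 10 = -2*(6 - 5) + 10 = -2*1 + 10 = -2 + 10 = 8)
S*(-67) = 8*(-67) = -536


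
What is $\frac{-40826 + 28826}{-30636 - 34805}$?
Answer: $\frac{12000}{65441} \approx 0.18337$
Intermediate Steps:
$\frac{-40826 + 28826}{-30636 - 34805} = - \frac{12000}{-65441} = \left(-12000\right) \left(- \frac{1}{65441}\right) = \frac{12000}{65441}$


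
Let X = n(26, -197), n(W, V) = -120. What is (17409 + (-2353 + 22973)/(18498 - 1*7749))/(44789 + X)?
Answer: 187149961/480147081 ≈ 0.38978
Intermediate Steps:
X = -120
(17409 + (-2353 + 22973)/(18498 - 1*7749))/(44789 + X) = (17409 + (-2353 + 22973)/(18498 - 1*7749))/(44789 - 120) = (17409 + 20620/(18498 - 7749))/44669 = (17409 + 20620/10749)*(1/44669) = (187149961/10749)*(1/44669) = 187149961/480147081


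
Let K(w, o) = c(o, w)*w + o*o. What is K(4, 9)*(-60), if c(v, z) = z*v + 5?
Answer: -14700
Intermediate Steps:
c(v, z) = 5 + v*z (c(v, z) = v*z + 5 = 5 + v*z)
K(w, o) = o² + w*(5 + o*w) (K(w, o) = (5 + o*w)*w + o*o = w*(5 + o*w) + o² = o² + w*(5 + o*w))
K(4, 9)*(-60) = (9² + 4*(5 + 9*4))*(-60) = (81 + 4*(5 + 36))*(-60) = (81 + 4*41)*(-60) = (81 + 164)*(-60) = 245*(-60) = -14700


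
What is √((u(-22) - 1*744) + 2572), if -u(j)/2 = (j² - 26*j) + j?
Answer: 4*I*√15 ≈ 15.492*I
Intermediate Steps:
u(j) = -2*j² + 50*j (u(j) = -2*((j² - 26*j) + j) = -2*(j² - 25*j) = -2*j² + 50*j)
√((u(-22) - 1*744) + 2572) = √((2*(-22)*(25 - 1*(-22)) - 1*744) + 2572) = √((2*(-22)*(25 + 22) - 744) + 2572) = √((2*(-22)*47 - 744) + 2572) = √((-2068 - 744) + 2572) = √(-2812 + 2572) = √(-240) = 4*I*√15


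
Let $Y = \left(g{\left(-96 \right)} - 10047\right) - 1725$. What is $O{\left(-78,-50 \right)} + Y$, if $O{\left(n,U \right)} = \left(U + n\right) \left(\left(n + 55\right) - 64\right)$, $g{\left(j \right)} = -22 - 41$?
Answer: $-699$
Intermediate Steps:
$g{\left(j \right)} = -63$ ($g{\left(j \right)} = -22 - 41 = -63$)
$O{\left(n,U \right)} = \left(-9 + n\right) \left(U + n\right)$ ($O{\left(n,U \right)} = \left(U + n\right) \left(\left(55 + n\right) - 64\right) = \left(U + n\right) \left(-9 + n\right) = \left(-9 + n\right) \left(U + n\right)$)
$Y = -11835$ ($Y = \left(-63 - 10047\right) - 1725 = -10110 - 1725 = -11835$)
$O{\left(-78,-50 \right)} + Y = \left(\left(-78\right)^{2} - -450 - -702 - -3900\right) - 11835 = \left(6084 + 450 + 702 + 3900\right) - 11835 = 11136 - 11835 = -699$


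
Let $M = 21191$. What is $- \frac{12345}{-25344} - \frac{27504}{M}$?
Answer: $- \frac{145152827}{179021568} \approx -0.81081$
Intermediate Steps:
$- \frac{12345}{-25344} - \frac{27504}{M} = - \frac{12345}{-25344} - \frac{27504}{21191} = \left(-12345\right) \left(- \frac{1}{25344}\right) - \frac{27504}{21191} = \frac{4115}{8448} - \frac{27504}{21191} = - \frac{145152827}{179021568}$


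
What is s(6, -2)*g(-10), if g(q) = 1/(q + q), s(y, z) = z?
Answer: ⅒ ≈ 0.10000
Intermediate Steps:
g(q) = 1/(2*q)
s(6, -2)*g(-10) = -1/(-10) = -(-1)/10 = -2*(-1/20) = ⅒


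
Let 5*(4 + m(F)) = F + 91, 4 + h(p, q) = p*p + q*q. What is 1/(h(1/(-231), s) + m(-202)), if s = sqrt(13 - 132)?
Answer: -266805/39807301 ≈ -0.0067024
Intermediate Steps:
s = I*sqrt(119) (s = sqrt(-119) = I*sqrt(119) ≈ 10.909*I)
h(p, q) = -4 + p**2 + q**2 (h(p, q) = -4 + (p*p + q*q) = -4 + (p**2 + q**2) = -4 + p**2 + q**2)
m(F) = 71/5 + F/5 (m(F) = -4 + (F + 91)/5 = -4 + (91 + F)/5 = -4 + (91/5 + F/5) = 71/5 + F/5)
1/(h(1/(-231), s) + m(-202)) = 1/((-4 + (1/(-231))**2 + (I*sqrt(119))**2) + (71/5 + (1/5)*(-202))) = 1/((-4 + (-1/231)**2 - 119) + (71/5 - 202/5)) = 1/((-4 + 1/53361 - 119) - 131/5) = 1/(-6563402/53361 - 131/5) = 1/(-39807301/266805) = -266805/39807301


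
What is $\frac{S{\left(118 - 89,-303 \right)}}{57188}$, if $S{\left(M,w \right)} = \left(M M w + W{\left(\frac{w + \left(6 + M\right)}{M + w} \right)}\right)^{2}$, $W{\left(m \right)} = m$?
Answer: $\frac{1218751179320689}{1073361572} \approx 1.1355 \cdot 10^{6}$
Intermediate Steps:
$S{\left(M,w \right)} = \left(w M^{2} + \frac{6 + M + w}{M + w}\right)^{2}$ ($S{\left(M,w \right)} = \left(M M w + \frac{w + \left(6 + M\right)}{M + w}\right)^{2} = \left(M^{2} w + \frac{6 + M + w}{M + w}\right)^{2} = \left(w M^{2} + \frac{6 + M + w}{M + w}\right)^{2}$)
$\frac{S{\left(118 - 89,-303 \right)}}{57188} = \frac{\frac{1}{\left(\left(118 - 89\right) - 303\right)^{2}} \left(6 + \left(118 - 89\right) - 303 - 303 \left(118 - 89\right)^{2} \left(\left(118 - 89\right) - 303\right)\right)^{2}}{57188} = \frac{\left(6 + 29 - 303 - 303 \cdot 29^{2} \left(29 - 303\right)\right)^{2}}{\left(29 - 303\right)^{2}} \cdot \frac{1}{57188} = \frac{\left(6 + 29 - 303 - 254823 \left(-274\right)\right)^{2}}{75076} \cdot \frac{1}{57188} = \frac{\left(6 + 29 - 303 + 69821502\right)^{2}}{75076} \cdot \frac{1}{57188} = \frac{69821234^{2}}{75076} \cdot \frac{1}{57188} = \frac{1}{75076} \cdot 4875004717282756 \cdot \frac{1}{57188} = \frac{1218751179320689}{18769} \cdot \frac{1}{57188} = \frac{1218751179320689}{1073361572}$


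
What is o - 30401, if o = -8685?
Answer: -39086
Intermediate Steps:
o - 30401 = -8685 - 30401 = -39086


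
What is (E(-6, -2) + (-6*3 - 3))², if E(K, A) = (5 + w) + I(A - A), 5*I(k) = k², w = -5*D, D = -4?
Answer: 16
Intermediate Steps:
w = 20 (w = -5*(-4) = 20)
I(k) = k²/5
E(K, A) = 25 (E(K, A) = (5 + 20) + (A - A)²/5 = 25 + (⅕)*0² = 25 + (⅕)*0 = 25 + 0 = 25)
(E(-6, -2) + (-6*3 - 3))² = (25 + (-6*3 - 3))² = (25 + (-18 - 3))² = (25 - 21)² = 4² = 16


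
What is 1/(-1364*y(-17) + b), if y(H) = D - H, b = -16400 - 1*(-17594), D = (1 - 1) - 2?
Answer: -1/19266 ≈ -5.1905e-5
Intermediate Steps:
D = -2 (D = 0 - 2 = -2)
b = 1194 (b = -16400 + 17594 = 1194)
y(H) = -2 - H
1/(-1364*y(-17) + b) = 1/(-1364*(-2 - 1*(-17)) + 1194) = 1/(-1364*(-2 + 17) + 1194) = 1/(-1364*15 + 1194) = 1/(-20460 + 1194) = 1/(-19266) = -1/19266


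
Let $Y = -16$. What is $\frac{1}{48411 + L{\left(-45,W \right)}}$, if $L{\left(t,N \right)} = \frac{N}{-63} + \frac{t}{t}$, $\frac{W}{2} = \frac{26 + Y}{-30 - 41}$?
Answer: $\frac{4473}{216546896} \approx 2.0656 \cdot 10^{-5}$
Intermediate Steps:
$W = - \frac{20}{71}$ ($W = 2 \frac{26 - 16}{-30 - 41} = 2 \frac{10}{-71} = 2 \cdot 10 \left(- \frac{1}{71}\right) = 2 \left(- \frac{10}{71}\right) = - \frac{20}{71} \approx -0.28169$)
$L{\left(t,N \right)} = 1 - \frac{N}{63}$ ($L{\left(t,N \right)} = N \left(- \frac{1}{63}\right) + 1 = - \frac{N}{63} + 1 = 1 - \frac{N}{63}$)
$\frac{1}{48411 + L{\left(-45,W \right)}} = \frac{1}{48411 + \left(1 - - \frac{20}{4473}\right)} = \frac{1}{48411 + \left(1 + \frac{20}{4473}\right)} = \frac{1}{48411 + \frac{4493}{4473}} = \frac{1}{\frac{216546896}{4473}} = \frac{4473}{216546896}$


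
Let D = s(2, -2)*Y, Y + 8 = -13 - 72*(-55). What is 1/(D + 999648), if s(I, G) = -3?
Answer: 1/987831 ≈ 1.0123e-6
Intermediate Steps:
Y = 3939 (Y = -8 + (-13 - 72*(-55)) = -8 + (-13 + 3960) = -8 + 3947 = 3939)
D = -11817 (D = -3*3939 = -11817)
1/(D + 999648) = 1/(-11817 + 999648) = 1/987831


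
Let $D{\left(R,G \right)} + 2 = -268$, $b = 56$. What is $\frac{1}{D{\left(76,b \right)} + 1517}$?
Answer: $\frac{1}{1247} \approx 0.00080192$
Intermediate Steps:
$D{\left(R,G \right)} = -270$ ($D{\left(R,G \right)} = -2 - 268 = -270$)
$\frac{1}{D{\left(76,b \right)} + 1517} = \frac{1}{-270 + 1517} = \frac{1}{1247}$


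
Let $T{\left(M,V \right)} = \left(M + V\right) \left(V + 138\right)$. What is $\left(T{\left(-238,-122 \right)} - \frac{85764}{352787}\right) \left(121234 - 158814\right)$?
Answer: $\frac{76367779260720}{352787} \approx 2.1647 \cdot 10^{8}$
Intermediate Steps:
$T{\left(M,V \right)} = \left(138 + V\right) \left(M + V\right)$ ($T{\left(M,V \right)} = \left(M + V\right) \left(138 + V\right) = \left(138 + V\right) \left(M + V\right)$)
$\left(T{\left(-238,-122 \right)} - \frac{85764}{352787}\right) \left(121234 - 158814\right) = \left(\left(\left(-122\right)^{2} + 138 \left(-238\right) + 138 \left(-122\right) - -29036\right) - \frac{85764}{352787}\right) \left(121234 - 158814\right) = \left(\left(14884 - 32844 - 16836 + 29036\right) - \frac{85764}{352787}\right) \left(-37580\right) = \left(-5760 - \frac{85764}{352787}\right) \left(-37580\right) = \left(- \frac{2032138884}{352787}\right) \left(-37580\right) = \frac{76367779260720}{352787}$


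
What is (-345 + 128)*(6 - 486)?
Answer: 104160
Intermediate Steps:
(-345 + 128)*(6 - 486) = -217*(-480) = 104160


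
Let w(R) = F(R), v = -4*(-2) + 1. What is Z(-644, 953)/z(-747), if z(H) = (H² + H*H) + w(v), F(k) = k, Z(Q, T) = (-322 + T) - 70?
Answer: 17/33819 ≈ 0.00050268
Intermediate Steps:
Z(Q, T) = -392 + T
v = 9 (v = 8 + 1 = 9)
w(R) = R
z(H) = 9 + 2*H² (z(H) = (H² + H*H) + 9 = (H² + H²) + 9 = 2*H² + 9 = 9 + 2*H²)
Z(-644, 953)/z(-747) = (-392 + 953)/(9 + 2*(-747)²) = 561/(9 + 2*558009) = 561/(9 + 1116018) = 561/1116027 = 561*(1/1116027) = 17/33819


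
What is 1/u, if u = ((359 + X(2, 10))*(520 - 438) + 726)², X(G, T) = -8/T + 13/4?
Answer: 100/92202715201 ≈ 1.0846e-9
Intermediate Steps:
X(G, T) = 13/4 - 8/T (X(G, T) = -8/T + 13*(¼) = -8/T + 13/4 = 13/4 - 8/T)
u = 92202715201/100 (u = ((359 + (13/4 - 8/10))*(520 - 438) + 726)² = ((359 + (13/4 - 8*⅒))*82 + 726)² = ((359 + (13/4 - ⅘))*82 + 726)² = ((359 + 49/20)*82 + 726)² = ((7229/20)*82 + 726)² = (296389/10 + 726)² = (303649/10)² = 92202715201/100 ≈ 9.2203e+8)
1/u = 1/(92202715201/100) = 100/92202715201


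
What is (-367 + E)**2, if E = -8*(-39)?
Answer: 3025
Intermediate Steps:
E = 312
(-367 + E)**2 = (-367 + 312)**2 = (-55)**2 = 3025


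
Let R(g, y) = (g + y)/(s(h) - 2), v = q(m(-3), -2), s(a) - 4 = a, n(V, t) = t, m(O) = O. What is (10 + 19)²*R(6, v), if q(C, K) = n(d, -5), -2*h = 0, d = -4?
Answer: 841/2 ≈ 420.50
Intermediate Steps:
h = 0 (h = -½*0 = 0)
s(a) = 4 + a
q(C, K) = -5
v = -5
R(g, y) = g/2 + y/2 (R(g, y) = (g + y)/((4 + 0) - 2) = (g + y)/(4 - 2) = (g + y)/2 = (g + y)*(½) = g/2 + y/2)
(10 + 19)²*R(6, v) = (10 + 19)²*((½)*6 + (½)*(-5)) = 29²*(3 - 5/2) = 841*(½) = 841/2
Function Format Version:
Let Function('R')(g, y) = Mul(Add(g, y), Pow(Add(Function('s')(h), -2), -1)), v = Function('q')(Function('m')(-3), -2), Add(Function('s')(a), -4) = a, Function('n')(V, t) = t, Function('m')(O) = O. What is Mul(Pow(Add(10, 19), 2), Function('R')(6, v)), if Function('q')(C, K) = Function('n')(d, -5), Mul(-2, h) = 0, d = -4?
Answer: Rational(841, 2) ≈ 420.50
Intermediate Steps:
h = 0 (h = Mul(Rational(-1, 2), 0) = 0)
Function('s')(a) = Add(4, a)
Function('q')(C, K) = -5
v = -5
Function('R')(g, y) = Add(Mul(Rational(1, 2), g), Mul(Rational(1, 2), y)) (Function('R')(g, y) = Mul(Add(g, y), Pow(Add(Add(4, 0), -2), -1)) = Mul(Add(g, y), Pow(Add(4, -2), -1)) = Mul(Add(g, y), Pow(2, -1)) = Mul(Add(g, y), Rational(1, 2)) = Add(Mul(Rational(1, 2), g), Mul(Rational(1, 2), y)))
Mul(Pow(Add(10, 19), 2), Function('R')(6, v)) = Mul(Pow(Add(10, 19), 2), Add(Mul(Rational(1, 2), 6), Mul(Rational(1, 2), -5))) = Mul(Pow(29, 2), Add(3, Rational(-5, 2))) = Mul(841, Rational(1, 2)) = Rational(841, 2)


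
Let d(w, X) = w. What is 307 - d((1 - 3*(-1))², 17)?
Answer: 291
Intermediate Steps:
307 - d((1 - 3*(-1))², 17) = 307 - (1 - 3*(-1))² = 307 - (1 + 3)² = 307 - 1*4² = 307 - 1*16 = 307 - 16 = 291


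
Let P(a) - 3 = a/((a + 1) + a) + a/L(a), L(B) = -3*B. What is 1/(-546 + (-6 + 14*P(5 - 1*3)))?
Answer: -15/7636 ≈ -0.0019644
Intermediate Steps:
P(a) = 8/3 + a/(1 + 2*a) (P(a) = 3 + (a/((a + 1) + a) + a/((-3*a))) = 3 + (a/((1 + a) + a) + a*(-1/(3*a))) = 3 + (a/(1 + 2*a) - ⅓) = 3 + (-⅓ + a/(1 + 2*a)) = 8/3 + a/(1 + 2*a))
1/(-546 + (-6 + 14*P(5 - 1*3))) = 1/(-546 + (-6 + 14*((8 + 19*(5 - 1*3))/(3*(1 + 2*(5 - 1*3)))))) = 1/(-546 + (-6 + 14*((8 + 19*(5 - 3))/(3*(1 + 2*(5 - 3)))))) = 1/(-546 + (-6 + 14*((8 + 19*2)/(3*(1 + 2*2))))) = 1/(-546 + (-6 + 14*((8 + 38)/(3*(1 + 4))))) = 1/(-546 + (-6 + 14*((⅓)*46/5))) = 1/(-546 + (-6 + 14*((⅓)*(⅕)*46))) = 1/(-546 + (-6 + 14*(46/15))) = 1/(-546 + (-6 + 644/15)) = 1/(-546 + 554/15) = 1/(-7636/15) = -15/7636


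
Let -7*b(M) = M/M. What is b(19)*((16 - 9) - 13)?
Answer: 6/7 ≈ 0.85714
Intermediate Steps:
b(M) = -⅐ (b(M) = -M/(7*M) = -⅐*1 = -⅐)
b(19)*((16 - 9) - 13) = -((16 - 9) - 13)/7 = -(7 - 13)/7 = -⅐*(-6) = 6/7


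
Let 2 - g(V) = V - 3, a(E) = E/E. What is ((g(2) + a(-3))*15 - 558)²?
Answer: 248004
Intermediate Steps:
a(E) = 1
g(V) = 5 - V (g(V) = 2 - (V - 3) = 2 - (-3 + V) = 2 + (3 - V) = 5 - V)
((g(2) + a(-3))*15 - 558)² = (((5 - 1*2) + 1)*15 - 558)² = (((5 - 2) + 1)*15 - 558)² = ((3 + 1)*15 - 558)² = (4*15 - 558)² = (60 - 558)² = (-498)² = 248004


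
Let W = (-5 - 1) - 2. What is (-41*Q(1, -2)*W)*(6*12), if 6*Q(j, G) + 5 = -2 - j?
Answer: -31488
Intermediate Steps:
W = -8 (W = -6 - 2 = -8)
Q(j, G) = -7/6 - j/6 (Q(j, G) = -⅚ + (-2 - j)/6 = -⅚ + (-⅓ - j/6) = -7/6 - j/6)
(-41*Q(1, -2)*W)*(6*12) = (-41*(-7/6 - ⅙*1)*(-8))*(6*12) = -41*(-7/6 - ⅙)*(-8)*72 = -(-164)*(-8)/3*72 = -41*32/3*72 = -1312/3*72 = -31488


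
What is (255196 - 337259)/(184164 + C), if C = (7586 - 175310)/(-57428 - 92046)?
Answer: -6133142431/13763948730 ≈ -0.44559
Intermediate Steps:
C = 83862/74737 (C = -167724/(-149474) = -167724*(-1/149474) = 83862/74737 ≈ 1.1221)
(255196 - 337259)/(184164 + C) = (255196 - 337259)/(184164 + 83862/74737) = -82063/13763948730/74737 = -82063*74737/13763948730 = -6133142431/13763948730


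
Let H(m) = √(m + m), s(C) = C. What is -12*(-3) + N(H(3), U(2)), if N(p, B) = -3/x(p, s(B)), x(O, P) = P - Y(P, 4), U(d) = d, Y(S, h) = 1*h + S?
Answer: 147/4 ≈ 36.750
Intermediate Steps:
Y(S, h) = S + h (Y(S, h) = h + S = S + h)
H(m) = √2*√m (H(m) = √(2*m) = √2*√m)
x(O, P) = -4 (x(O, P) = P - (P + 4) = P - (4 + P) = P + (-4 - P) = -4)
N(p, B) = ¾ (N(p, B) = -3/(-4) = -3*(-¼) = ¾)
-12*(-3) + N(H(3), U(2)) = -12*(-3) + ¾ = 36 + ¾ = 147/4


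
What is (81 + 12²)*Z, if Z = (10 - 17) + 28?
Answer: 4725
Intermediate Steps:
Z = 21 (Z = -7 + 28 = 21)
(81 + 12²)*Z = (81 + 12²)*21 = (81 + 144)*21 = 225*21 = 4725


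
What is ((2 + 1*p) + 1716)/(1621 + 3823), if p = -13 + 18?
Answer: 1723/5444 ≈ 0.31650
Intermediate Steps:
p = 5
((2 + 1*p) + 1716)/(1621 + 3823) = ((2 + 1*5) + 1716)/(1621 + 3823) = ((2 + 5) + 1716)/5444 = (7 + 1716)*(1/5444) = 1723*(1/5444) = 1723/5444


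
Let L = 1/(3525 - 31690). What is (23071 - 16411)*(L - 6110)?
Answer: -229221417132/5633 ≈ -4.0693e+7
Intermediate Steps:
L = -1/28165 (L = 1/(-28165) = -1/28165 ≈ -3.5505e-5)
(23071 - 16411)*(L - 6110) = (23071 - 16411)*(-1/28165 - 6110) = 6660*(-172088151/28165) = -229221417132/5633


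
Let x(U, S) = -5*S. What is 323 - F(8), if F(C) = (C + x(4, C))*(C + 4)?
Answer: 707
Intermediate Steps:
F(C) = -4*C*(4 + C) (F(C) = (C - 5*C)*(C + 4) = (-4*C)*(4 + C) = -4*C*(4 + C))
323 - F(8) = 323 - 4*8*(-4 - 1*8) = 323 - 4*8*(-4 - 8) = 323 - 4*8*(-12) = 323 - 1*(-384) = 323 + 384 = 707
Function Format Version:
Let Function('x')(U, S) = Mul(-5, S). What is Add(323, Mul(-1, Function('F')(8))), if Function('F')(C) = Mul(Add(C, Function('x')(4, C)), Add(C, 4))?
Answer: 707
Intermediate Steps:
Function('F')(C) = Mul(-4, C, Add(4, C)) (Function('F')(C) = Mul(Add(C, Mul(-5, C)), Add(C, 4)) = Mul(Mul(-4, C), Add(4, C)) = Mul(-4, C, Add(4, C)))
Add(323, Mul(-1, Function('F')(8))) = Add(323, Mul(-1, Mul(4, 8, Add(-4, Mul(-1, 8))))) = Add(323, Mul(-1, Mul(4, 8, Add(-4, -8)))) = Add(323, Mul(-1, Mul(4, 8, -12))) = Add(323, Mul(-1, -384)) = Add(323, 384) = 707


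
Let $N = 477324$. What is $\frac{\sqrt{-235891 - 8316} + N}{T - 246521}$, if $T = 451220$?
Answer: $\frac{159108}{68233} + \frac{i \sqrt{244207}}{204699} \approx 2.3318 + 0.0024141 i$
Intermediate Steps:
$\frac{\sqrt{-235891 - 8316} + N}{T - 246521} = \frac{\sqrt{-235891 - 8316} + 477324}{451220 - 246521} = \frac{\sqrt{-244207} + 477324}{204699} = \left(i \sqrt{244207} + 477324\right) \frac{1}{204699} = \left(477324 + i \sqrt{244207}\right) \frac{1}{204699} = \frac{159108}{68233} + \frac{i \sqrt{244207}}{204699}$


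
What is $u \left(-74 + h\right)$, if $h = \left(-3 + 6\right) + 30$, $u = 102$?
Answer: $-4182$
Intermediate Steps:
$h = 33$ ($h = 3 + 30 = 33$)
$u \left(-74 + h\right) = 102 \left(-74 + 33\right) = 102 \left(-41\right) = -4182$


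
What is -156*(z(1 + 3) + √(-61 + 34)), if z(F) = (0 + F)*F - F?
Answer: -1872 - 468*I*√3 ≈ -1872.0 - 810.6*I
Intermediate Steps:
z(F) = F² - F (z(F) = F*F - F = F² - F)
-156*(z(1 + 3) + √(-61 + 34)) = -156*((1 + 3)*(-1 + (1 + 3)) + √(-61 + 34)) = -156*(4*(-1 + 4) + √(-27)) = -156*(4*3 + 3*I*√3) = -156*(12 + 3*I*√3) = -1872 - 468*I*√3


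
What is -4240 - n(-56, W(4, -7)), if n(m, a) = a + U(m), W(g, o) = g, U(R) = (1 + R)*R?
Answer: -7324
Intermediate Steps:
U(R) = R*(1 + R)
n(m, a) = a + m*(1 + m)
-4240 - n(-56, W(4, -7)) = -4240 - (4 - 56*(1 - 56)) = -4240 - (4 - 56*(-55)) = -4240 - (4 + 3080) = -4240 - 1*3084 = -4240 - 3084 = -7324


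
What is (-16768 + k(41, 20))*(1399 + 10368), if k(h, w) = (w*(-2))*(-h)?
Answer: -178011176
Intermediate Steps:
k(h, w) = 2*h*w (k(h, w) = (-2*w)*(-h) = 2*h*w)
(-16768 + k(41, 20))*(1399 + 10368) = (-16768 + 2*41*20)*(1399 + 10368) = (-16768 + 1640)*11767 = -15128*11767 = -178011176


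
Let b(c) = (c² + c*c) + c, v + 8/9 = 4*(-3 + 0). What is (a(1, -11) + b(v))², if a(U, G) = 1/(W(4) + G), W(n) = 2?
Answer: 668687881/6561 ≈ 1.0192e+5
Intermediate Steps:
a(U, G) = 1/(2 + G)
v = -116/9 (v = -8/9 + 4*(-3 + 0) = -8/9 + 4*(-3) = -8/9 - 12 = -116/9 ≈ -12.889)
b(c) = c + 2*c² (b(c) = (c² + c²) + c = 2*c² + c = c + 2*c²)
(a(1, -11) + b(v))² = (1/(2 - 11) - 116*(1 + 2*(-116/9))/9)² = (1/(-9) - 116*(1 - 232/9)/9)² = (-⅑ - 116/9*(-223/9))² = (-⅑ + 25868/81)² = (25859/81)² = 668687881/6561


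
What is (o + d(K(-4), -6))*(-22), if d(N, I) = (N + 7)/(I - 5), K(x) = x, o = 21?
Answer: -456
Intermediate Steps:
d(N, I) = (7 + N)/(-5 + I)
(o + d(K(-4), -6))*(-22) = (21 + (7 - 4)/(-5 - 6))*(-22) = (21 + 3/(-11))*(-22) = (21 - 1/11*3)*(-22) = (21 - 3/11)*(-22) = (228/11)*(-22) = -456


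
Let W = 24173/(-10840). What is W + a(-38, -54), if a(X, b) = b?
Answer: -609533/10840 ≈ -56.230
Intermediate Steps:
W = -24173/10840 (W = 24173*(-1/10840) = -24173/10840 ≈ -2.2300)
W + a(-38, -54) = -24173/10840 - 54 = -609533/10840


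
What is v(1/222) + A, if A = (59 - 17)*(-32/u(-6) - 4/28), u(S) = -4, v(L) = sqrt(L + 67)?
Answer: 330 + 5*sqrt(132090)/222 ≈ 338.19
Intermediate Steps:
v(L) = sqrt(67 + L)
A = 330 (A = (59 - 17)*(-32/(-4) - 4/28) = 42*(-32*(-1/4) - 4*1/28) = 42*(8 - 1/7) = 42*(55/7) = 330)
v(1/222) + A = sqrt(67 + 1/222) + 330 = sqrt(14875/222) + 330 = 5*sqrt(132090)/222 + 330 = 330 + 5*sqrt(132090)/222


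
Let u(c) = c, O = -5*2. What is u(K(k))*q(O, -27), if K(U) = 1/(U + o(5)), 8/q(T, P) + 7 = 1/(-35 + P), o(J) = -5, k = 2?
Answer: 496/1305 ≈ 0.38008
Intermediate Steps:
O = -10
q(T, P) = 8/(-7 + 1/(-35 + P))
K(U) = 1/(-5 + U) (K(U) = 1/(U - 5) = 1/(-5 + U))
u(K(k))*q(O, -27) = (8*(35 - 1*(-27))/(-246 + 7*(-27)))/(-5 + 2) = (8*(35 + 27)/(-246 - 189))/(-3) = -8*62/(3*(-435)) = -8*(-1)*62/(3*435) = -1/3*(-496/435) = 496/1305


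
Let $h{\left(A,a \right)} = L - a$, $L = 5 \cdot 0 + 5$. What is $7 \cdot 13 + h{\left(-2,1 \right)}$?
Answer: $95$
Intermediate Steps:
$L = 5$ ($L = 0 + 5 = 5$)
$h{\left(A,a \right)} = 5 - a$
$7 \cdot 13 + h{\left(-2,1 \right)} = 7 \cdot 13 + \left(5 - 1\right) = 91 + \left(5 - 1\right) = 91 + 4 = 95$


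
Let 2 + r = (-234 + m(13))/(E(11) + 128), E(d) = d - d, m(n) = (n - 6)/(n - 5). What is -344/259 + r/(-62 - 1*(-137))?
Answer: -27432667/19891200 ≈ -1.3791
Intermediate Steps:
m(n) = (-6 + n)/(-5 + n)
E(d) = 0
r = -3913/1024 (r = -2 + (-234 + (-6 + 13)/(-5 + 13))/(0 + 128) = -2 + (-234 + 7/8)/128 = -2 + (-234 + (⅛)*7)*(1/128) = -2 + (-234 + 7/8)*(1/128) = -2 - 1865/8*1/128 = -2 - 1865/1024 = -3913/1024 ≈ -3.8213)
-344/259 + r/(-62 - 1*(-137)) = -344/259 - 3913/(1024*(-62 - 1*(-137))) = -344*1/259 - 3913/(1024*(-62 + 137)) = -344/259 - 3913/1024/75 = -344/259 - 3913/1024*1/75 = -344/259 - 3913/76800 = -27432667/19891200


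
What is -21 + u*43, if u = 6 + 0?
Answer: 237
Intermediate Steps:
u = 6
-21 + u*43 = -21 + 6*43 = -21 + 258 = 237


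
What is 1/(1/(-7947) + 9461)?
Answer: 7947/75186566 ≈ 0.00010570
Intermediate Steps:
1/(1/(-7947) + 9461) = 1/(-1/7947 + 9461) = 1/(75186566/7947) = 7947/75186566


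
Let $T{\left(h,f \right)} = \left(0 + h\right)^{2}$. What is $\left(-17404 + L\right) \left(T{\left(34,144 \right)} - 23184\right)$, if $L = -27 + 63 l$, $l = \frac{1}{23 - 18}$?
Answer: $\frac{1918462576}{5} \approx 3.8369 \cdot 10^{8}$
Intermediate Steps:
$l = \frac{1}{5} \approx 0.2$
$T{\left(h,f \right)} = h^{2}$
$L = - \frac{72}{5}$ ($L = -27 + 63 \cdot \frac{1}{5} = -27 + \frac{63}{5} = - \frac{72}{5} \approx -14.4$)
$\left(-17404 + L\right) \left(T{\left(34,144 \right)} - 23184\right) = \left(-17404 - \frac{72}{5}\right) \left(34^{2} - 23184\right) = - \frac{87092 \left(1156 - 23184\right)}{5} = \left(- \frac{87092}{5}\right) \left(-22028\right) = \frac{1918462576}{5}$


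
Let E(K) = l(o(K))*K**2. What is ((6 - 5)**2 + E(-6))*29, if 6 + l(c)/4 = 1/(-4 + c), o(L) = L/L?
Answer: -26419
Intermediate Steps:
o(L) = 1
l(c) = -24 + 4/(-4 + c)
E(K) = -76*K**2/3 (E(K) = (4*(25 - 6*1)/(-4 + 1))*K**2 = (4*(25 - 6)/(-3))*K**2 = (4*(-1/3)*19)*K**2 = -76*K**2/3)
((6 - 5)**2 + E(-6))*29 = ((6 - 5)**2 - 76/3*(-6)**2)*29 = (1**2 - 76/3*36)*29 = (1 - 912)*29 = -911*29 = -26419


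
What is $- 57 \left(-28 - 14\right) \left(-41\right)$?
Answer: $-98154$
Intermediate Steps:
$- 57 \left(-28 - 14\right) \left(-41\right) = \left(-57\right) \left(-42\right) \left(-41\right) = 2394 \left(-41\right) = -98154$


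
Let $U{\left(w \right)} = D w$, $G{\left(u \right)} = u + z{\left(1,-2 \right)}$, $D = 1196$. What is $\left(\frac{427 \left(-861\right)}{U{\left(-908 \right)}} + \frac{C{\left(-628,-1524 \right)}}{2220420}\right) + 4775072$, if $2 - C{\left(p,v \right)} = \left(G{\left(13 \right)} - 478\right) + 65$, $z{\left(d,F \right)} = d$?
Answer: $\frac{125153870908206709}{26209837680} \approx 4.7751 \cdot 10^{6}$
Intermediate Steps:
$G{\left(u \right)} = 1 + u$ ($G{\left(u \right)} = u + 1 = 1 + u$)
$U{\left(w \right)} = 1196 w$
$C{\left(p,v \right)} = 401$ ($C{\left(p,v \right)} = 2 - \left(\left(\left(1 + 13\right) - 478\right) + 65\right) = 2 - \left(\left(14 - 478\right) + 65\right) = 2 - \left(-464 + 65\right) = 2 - -399 = 2 + 399 = 401$)
$\left(\frac{427 \left(-861\right)}{U{\left(-908 \right)}} + \frac{C{\left(-628,-1524 \right)}}{2220420}\right) + 4775072 = \left(\frac{427 \left(-861\right)}{1196 \left(-908\right)} + \frac{401}{2220420}\right) + 4775072 = \left(- \frac{367647}{-1085968} + 401 \cdot \frac{1}{2220420}\right) + 4775072 = \left(\left(-367647\right) \left(- \frac{1}{1085968}\right) + \frac{401}{2220420}\right) + 4775072 = \left(\frac{367647}{1085968} + \frac{401}{2220420}\right) + 4775072 = \frac{8877893749}{26209837680} + 4775072 = \frac{125153870908206709}{26209837680}$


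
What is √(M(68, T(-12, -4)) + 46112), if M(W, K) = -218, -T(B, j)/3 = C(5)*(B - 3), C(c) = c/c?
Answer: √45894 ≈ 214.23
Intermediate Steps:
C(c) = 1
T(B, j) = 9 - 3*B (T(B, j) = -3*(B - 3) = -3*(-3 + B) = 9 - 3*B)
√(M(68, T(-12, -4)) + 46112) = √(-218 + 46112) = √45894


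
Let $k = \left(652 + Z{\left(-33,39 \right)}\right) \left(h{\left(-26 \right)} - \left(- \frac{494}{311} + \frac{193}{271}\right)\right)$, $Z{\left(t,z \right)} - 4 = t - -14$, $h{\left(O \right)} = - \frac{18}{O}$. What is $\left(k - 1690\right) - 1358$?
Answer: $- \frac{172677480}{84281} \approx -2048.8$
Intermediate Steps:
$Z{\left(t,z \right)} = 18 + t$ ($Z{\left(t,z \right)} = 4 + \left(t - -14\right) = 4 + \left(t + 14\right) = 4 + \left(14 + t\right) = 18 + t$)
$k = \frac{84211008}{84281}$ ($k = \left(652 + \left(18 - 33\right)\right) \left(- \frac{18}{-26} - \left(- \frac{494}{311} + \frac{193}{271}\right)\right) = \left(652 - 15\right) \left(\left(-18\right) \left(- \frac{1}{26}\right) - - \frac{73851}{84281}\right) = 637 \left(\frac{9}{13} + \left(- \frac{193}{271} + \frac{494}{311}\right)\right) = 637 \left(\frac{9}{13} + \frac{73851}{84281}\right) = 637 \cdot \frac{1718592}{1095653} = \frac{84211008}{84281} \approx 999.17$)
$\left(k - 1690\right) - 1358 = \left(\frac{84211008}{84281} - 1690\right) - 1358 = - \frac{58223882}{84281} - 1358 = - \frac{172677480}{84281}$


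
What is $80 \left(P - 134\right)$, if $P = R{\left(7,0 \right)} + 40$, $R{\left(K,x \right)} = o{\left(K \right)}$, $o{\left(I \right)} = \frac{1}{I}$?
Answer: $- \frac{52560}{7} \approx -7508.6$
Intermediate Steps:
$R{\left(K,x \right)} = \frac{1}{K}$
$P = \frac{281}{7}$ ($P = \frac{1}{7} + 40 = \frac{281}{7} \approx 40.143$)
$80 \left(P - 134\right) = 80 \left(\frac{281}{7} - 134\right) = 80 \left(- \frac{657}{7}\right) = - \frac{52560}{7}$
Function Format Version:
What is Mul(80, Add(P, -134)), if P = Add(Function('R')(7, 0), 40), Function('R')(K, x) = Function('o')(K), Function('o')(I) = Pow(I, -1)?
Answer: Rational(-52560, 7) ≈ -7508.6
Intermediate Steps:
Function('R')(K, x) = Pow(K, -1)
P = Rational(281, 7) (P = Add(Pow(7, -1), 40) = Add(Rational(1, 7), 40) = Rational(281, 7) ≈ 40.143)
Mul(80, Add(P, -134)) = Mul(80, Add(Rational(281, 7), -134)) = Mul(80, Rational(-657, 7)) = Rational(-52560, 7)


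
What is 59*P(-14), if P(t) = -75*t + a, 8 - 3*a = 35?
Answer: 61419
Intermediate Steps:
a = -9 (a = 8/3 - 1/3*35 = 8/3 - 35/3 = -9)
P(t) = -9 - 75*t (P(t) = -75*t - 9 = -9 - 75*t)
59*P(-14) = 59*(-9 - 75*(-14)) = 59*(-9 + 1050) = 59*1041 = 61419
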